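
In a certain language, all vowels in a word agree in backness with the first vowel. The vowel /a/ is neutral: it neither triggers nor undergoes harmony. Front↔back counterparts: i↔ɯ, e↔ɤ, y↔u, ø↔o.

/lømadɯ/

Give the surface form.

[lømadi]

/ɯ/ harmonizes with /ø/ ([-back]) → [i]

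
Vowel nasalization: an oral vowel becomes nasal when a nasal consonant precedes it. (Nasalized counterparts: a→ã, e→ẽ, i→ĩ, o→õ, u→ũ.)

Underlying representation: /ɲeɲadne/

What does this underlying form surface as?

[ɲẽɲãdnẽ]

/e/ after nasal /ɲ/ → [ẽ]
/a/ after nasal /ɲ/ → [ã]
/e/ after nasal /n/ → [ẽ]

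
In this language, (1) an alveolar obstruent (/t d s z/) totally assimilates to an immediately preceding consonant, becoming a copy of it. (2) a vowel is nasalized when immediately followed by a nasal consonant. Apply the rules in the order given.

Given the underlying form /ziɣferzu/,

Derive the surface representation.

Rule 1: /z/ after /r/ → [r] (total assimilation)
After rule 1: ziɣferru
Rule 2: no segment meets the rule's conditions; no change.

[ziɣferru]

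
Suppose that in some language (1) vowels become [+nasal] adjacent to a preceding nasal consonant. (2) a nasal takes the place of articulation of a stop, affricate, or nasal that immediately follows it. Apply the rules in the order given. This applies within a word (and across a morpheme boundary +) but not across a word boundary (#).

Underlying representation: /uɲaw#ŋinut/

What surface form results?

Rule 1: /a/ after nasal /ɲ/ → [ã]
Rule 1: /i/ after nasal /ŋ/ → [ĩ]
Rule 1: /u/ after nasal /n/ → [ũ]
After rule 1: uɲãw#ŋĩnũt
Rule 2: no segment meets the rule's conditions; no change.

[uɲãw#ŋĩnũt]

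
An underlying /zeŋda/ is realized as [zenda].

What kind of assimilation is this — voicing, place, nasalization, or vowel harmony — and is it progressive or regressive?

place assimilation, regressive

/ŋ/→[n].
Each target copies a feature from the following segment, so the direction is regressive.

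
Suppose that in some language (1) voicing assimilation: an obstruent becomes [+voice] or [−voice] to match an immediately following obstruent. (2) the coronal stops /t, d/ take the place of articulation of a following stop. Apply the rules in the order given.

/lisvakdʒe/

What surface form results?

[lizvagdʒe]

Rule 1: /s/ before /v/ (voiced) → [z]
Rule 1: /k/ before /dʒ/ (voiced) → [g]
After rule 1: lizvagdʒe
Rule 2: no segment meets the rule's conditions; no change.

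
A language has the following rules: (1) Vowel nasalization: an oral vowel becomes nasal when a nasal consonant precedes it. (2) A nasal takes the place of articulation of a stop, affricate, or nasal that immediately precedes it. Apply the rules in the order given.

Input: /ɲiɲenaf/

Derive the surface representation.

[ɲĩɲẽnãf]

Rule 1: /i/ after nasal /ɲ/ → [ĩ]
Rule 1: /e/ after nasal /ɲ/ → [ẽ]
Rule 1: /a/ after nasal /n/ → [ã]
After rule 1: ɲĩɲẽnãf
Rule 2: no segment meets the rule's conditions; no change.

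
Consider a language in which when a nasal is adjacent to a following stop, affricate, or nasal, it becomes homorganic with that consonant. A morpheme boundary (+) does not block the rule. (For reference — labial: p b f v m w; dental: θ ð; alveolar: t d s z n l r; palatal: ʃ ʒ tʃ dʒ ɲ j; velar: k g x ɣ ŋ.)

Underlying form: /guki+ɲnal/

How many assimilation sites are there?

1

/ɲ/ before /n/ (alveolar) → [n]
1 segment changes.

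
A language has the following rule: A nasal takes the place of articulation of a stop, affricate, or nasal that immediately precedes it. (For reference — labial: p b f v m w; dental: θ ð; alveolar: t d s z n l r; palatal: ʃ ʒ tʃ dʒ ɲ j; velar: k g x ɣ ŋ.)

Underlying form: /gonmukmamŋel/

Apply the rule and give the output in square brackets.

/m/ after /n/ (alveolar) → [n]
/m/ after /k/ (velar) → [ŋ]
/ŋ/ after /m/ (labial) → [m]

[gonnukŋammel]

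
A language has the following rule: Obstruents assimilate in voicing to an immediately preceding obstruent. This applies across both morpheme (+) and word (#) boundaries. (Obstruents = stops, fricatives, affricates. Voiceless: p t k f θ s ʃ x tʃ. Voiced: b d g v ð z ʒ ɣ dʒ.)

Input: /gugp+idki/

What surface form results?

/p/ after /g/ (voiced) → [b]
/k/ after /d/ (voiced) → [g]

[gugb+idgi]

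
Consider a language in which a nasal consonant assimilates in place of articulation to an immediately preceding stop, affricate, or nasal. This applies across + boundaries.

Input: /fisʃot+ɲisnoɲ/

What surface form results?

/ɲ/ after /t/ (alveolar) → [n]

[fisʃot+nisnoɲ]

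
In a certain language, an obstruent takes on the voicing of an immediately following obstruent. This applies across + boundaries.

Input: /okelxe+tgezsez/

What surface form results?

[okelxe+dgessez]

/t/ before /g/ (voiced) → [d]
/z/ before /s/ (voiceless) → [s]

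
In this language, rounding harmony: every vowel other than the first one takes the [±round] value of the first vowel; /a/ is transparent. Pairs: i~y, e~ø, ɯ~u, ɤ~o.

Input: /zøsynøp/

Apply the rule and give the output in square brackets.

no segment meets the rule's conditions; no change.

[zøsynøp]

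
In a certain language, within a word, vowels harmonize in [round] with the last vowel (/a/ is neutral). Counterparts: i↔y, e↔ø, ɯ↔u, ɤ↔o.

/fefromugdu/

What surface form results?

/e/ harmonizes with /u/ ([+round]) → [ø]

[føfromugdu]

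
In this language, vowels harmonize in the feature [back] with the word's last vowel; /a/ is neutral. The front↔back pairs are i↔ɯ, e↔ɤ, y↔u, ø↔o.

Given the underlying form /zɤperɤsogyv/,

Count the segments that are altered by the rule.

3

/ɤ/ harmonizes with /y/ ([-back]) → [e]
/ɤ/ harmonizes with /y/ ([-back]) → [e]
/o/ harmonizes with /y/ ([-back]) → [ø]
3 segments change.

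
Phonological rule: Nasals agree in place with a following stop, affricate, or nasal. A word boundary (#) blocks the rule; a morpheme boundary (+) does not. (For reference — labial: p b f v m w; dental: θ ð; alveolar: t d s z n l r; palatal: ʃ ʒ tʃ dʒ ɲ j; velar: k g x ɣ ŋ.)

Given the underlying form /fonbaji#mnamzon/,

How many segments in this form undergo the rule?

/n/ before /b/ (labial) → [m]
/m/ before /n/ (alveolar) → [n]
2 segments change.

2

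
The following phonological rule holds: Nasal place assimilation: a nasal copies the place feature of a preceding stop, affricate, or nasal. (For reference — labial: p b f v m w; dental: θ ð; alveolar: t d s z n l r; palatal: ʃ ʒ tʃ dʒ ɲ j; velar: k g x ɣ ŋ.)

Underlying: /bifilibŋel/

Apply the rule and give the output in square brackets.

/ŋ/ after /b/ (labial) → [m]

[bifilibmel]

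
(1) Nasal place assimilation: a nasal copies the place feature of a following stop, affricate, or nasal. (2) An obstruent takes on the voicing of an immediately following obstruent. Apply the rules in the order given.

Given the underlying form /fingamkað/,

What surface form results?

[fiŋgaŋkað]

Rule 1: /n/ before /g/ (velar) → [ŋ]
Rule 1: /m/ before /k/ (velar) → [ŋ]
After rule 1: fiŋgaŋkað
Rule 2: no segment meets the rule's conditions; no change.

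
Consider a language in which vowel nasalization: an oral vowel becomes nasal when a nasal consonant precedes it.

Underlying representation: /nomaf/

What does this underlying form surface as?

[nõmãf]

/o/ after nasal /n/ → [õ]
/a/ after nasal /m/ → [ã]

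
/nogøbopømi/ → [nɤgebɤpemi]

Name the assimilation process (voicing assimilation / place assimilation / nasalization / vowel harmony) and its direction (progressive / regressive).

/o/→[ɤ] /ø/→[e] /o/→[ɤ] /ø/→[e].
Vowels agree with the last vowel, so the harmony is regressive.

vowel harmony, regressive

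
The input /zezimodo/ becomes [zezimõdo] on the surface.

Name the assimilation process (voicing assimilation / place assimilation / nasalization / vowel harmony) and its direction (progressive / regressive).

/o/→[õ].
Each target copies a feature from the preceding segment, so the direction is progressive.

nasalization, progressive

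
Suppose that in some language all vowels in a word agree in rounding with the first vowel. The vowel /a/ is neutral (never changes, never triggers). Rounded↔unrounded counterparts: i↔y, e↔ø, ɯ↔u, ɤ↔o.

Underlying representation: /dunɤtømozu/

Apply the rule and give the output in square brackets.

[dunotømozu]

/ɤ/ harmonizes with /u/ ([+round]) → [o]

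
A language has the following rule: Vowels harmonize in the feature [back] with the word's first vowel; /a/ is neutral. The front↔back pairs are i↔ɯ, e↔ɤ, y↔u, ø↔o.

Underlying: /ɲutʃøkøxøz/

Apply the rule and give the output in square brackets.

/ø/ harmonizes with /u/ ([+back]) → [o]
/ø/ harmonizes with /u/ ([+back]) → [o]
/ø/ harmonizes with /u/ ([+back]) → [o]

[ɲutʃokoxoz]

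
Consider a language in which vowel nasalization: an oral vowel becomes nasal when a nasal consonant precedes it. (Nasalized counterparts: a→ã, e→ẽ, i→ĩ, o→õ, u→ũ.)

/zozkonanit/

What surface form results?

/a/ after nasal /n/ → [ã]
/i/ after nasal /n/ → [ĩ]

[zozkonãnĩt]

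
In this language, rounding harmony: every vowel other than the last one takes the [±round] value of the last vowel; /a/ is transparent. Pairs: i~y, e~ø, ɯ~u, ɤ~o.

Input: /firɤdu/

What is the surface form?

/i/ harmonizes with /u/ ([+round]) → [y]
/ɤ/ harmonizes with /u/ ([+round]) → [o]

[fyrodu]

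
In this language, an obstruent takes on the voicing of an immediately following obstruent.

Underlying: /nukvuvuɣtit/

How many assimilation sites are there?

/k/ before /v/ (voiced) → [g]
/ɣ/ before /t/ (voiceless) → [x]
2 segments change.

2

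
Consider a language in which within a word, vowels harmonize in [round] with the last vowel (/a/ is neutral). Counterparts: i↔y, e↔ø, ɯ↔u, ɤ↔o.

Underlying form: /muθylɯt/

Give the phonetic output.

/u/ harmonizes with /ɯ/ ([-round]) → [ɯ]
/y/ harmonizes with /ɯ/ ([-round]) → [i]

[mɯθilɯt]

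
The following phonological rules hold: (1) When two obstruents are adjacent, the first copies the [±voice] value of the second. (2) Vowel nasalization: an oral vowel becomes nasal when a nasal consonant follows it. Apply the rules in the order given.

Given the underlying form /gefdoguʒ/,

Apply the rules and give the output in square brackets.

[gevdoguʒ]

Rule 1: /f/ before /d/ (voiced) → [v]
After rule 1: gevdoguʒ
Rule 2: no segment meets the rule's conditions; no change.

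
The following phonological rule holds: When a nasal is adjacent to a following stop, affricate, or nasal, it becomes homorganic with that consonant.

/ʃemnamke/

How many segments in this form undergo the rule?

2

/m/ before /n/ (alveolar) → [n]
/m/ before /k/ (velar) → [ŋ]
2 segments change.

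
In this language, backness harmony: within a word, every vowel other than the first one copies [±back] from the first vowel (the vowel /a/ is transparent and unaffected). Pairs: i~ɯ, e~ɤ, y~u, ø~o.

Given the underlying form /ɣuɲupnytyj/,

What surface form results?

[ɣuɲupnutuj]

/y/ harmonizes with /u/ ([+back]) → [u]
/y/ harmonizes with /u/ ([+back]) → [u]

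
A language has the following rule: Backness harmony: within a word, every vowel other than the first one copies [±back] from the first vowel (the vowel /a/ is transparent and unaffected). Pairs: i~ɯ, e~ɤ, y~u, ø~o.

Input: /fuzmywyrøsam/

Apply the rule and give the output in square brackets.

/y/ harmonizes with /u/ ([+back]) → [u]
/y/ harmonizes with /u/ ([+back]) → [u]
/ø/ harmonizes with /u/ ([+back]) → [o]

[fuzmuwurosam]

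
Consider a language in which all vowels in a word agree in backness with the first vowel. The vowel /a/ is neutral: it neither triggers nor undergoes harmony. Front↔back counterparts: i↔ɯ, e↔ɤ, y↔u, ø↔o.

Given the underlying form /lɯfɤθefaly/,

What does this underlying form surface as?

[lɯfɤθɤfalu]

/e/ harmonizes with /ɯ/ ([+back]) → [ɤ]
/y/ harmonizes with /ɯ/ ([+back]) → [u]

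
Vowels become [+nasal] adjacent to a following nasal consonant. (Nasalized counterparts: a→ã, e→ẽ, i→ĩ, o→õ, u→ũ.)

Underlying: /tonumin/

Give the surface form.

[tõnũmĩn]

/o/ before nasal /n/ → [õ]
/u/ before nasal /m/ → [ũ]
/i/ before nasal /n/ → [ĩ]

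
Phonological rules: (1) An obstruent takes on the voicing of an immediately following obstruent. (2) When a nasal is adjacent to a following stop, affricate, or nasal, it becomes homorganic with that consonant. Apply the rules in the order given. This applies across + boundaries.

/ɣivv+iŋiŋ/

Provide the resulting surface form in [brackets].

[ɣivv+iŋiŋ]

Rule 1: no segment meets the rule's conditions; no change.
After rule 1: ɣivv+iŋiŋ
Rule 2: no segment meets the rule's conditions; no change.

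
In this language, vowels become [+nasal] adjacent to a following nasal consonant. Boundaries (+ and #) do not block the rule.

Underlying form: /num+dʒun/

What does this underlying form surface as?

[nũm+dʒũn]

/u/ before nasal /m/ → [ũ]
/u/ before nasal /n/ → [ũ]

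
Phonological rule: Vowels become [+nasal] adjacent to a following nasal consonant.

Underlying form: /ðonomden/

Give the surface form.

/o/ before nasal /n/ → [õ]
/o/ before nasal /m/ → [õ]
/e/ before nasal /n/ → [ẽ]

[ðõnõmdẽn]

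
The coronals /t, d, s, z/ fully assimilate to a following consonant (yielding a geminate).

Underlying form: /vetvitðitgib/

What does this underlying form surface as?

[vevviððiggib]

/t/ before /v/ → [v] (total assimilation)
/t/ before /ð/ → [ð] (total assimilation)
/t/ before /g/ → [g] (total assimilation)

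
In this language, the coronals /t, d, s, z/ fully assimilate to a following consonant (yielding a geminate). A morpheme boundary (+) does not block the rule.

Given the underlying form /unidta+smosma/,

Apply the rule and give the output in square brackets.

[unitta+mmomma]

/d/ before /t/ → [t] (total assimilation)
/s/ before /m/ → [m] (total assimilation)
/s/ before /m/ → [m] (total assimilation)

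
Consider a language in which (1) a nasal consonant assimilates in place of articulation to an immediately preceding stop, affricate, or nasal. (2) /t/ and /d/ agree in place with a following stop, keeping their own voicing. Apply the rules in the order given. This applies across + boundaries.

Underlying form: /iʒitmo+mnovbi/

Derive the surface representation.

[iʒitno+mmovbi]

Rule 1: /m/ after /t/ (alveolar) → [n]
Rule 1: /n/ after /m/ (labial) → [m]
After rule 1: iʒitno+mmovbi
Rule 2: no segment meets the rule's conditions; no change.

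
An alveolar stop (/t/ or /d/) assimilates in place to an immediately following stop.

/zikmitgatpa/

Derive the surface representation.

[zikmikgappa]

/t/ before /g/ (velar) → [k]
/t/ before /p/ (labial) → [p]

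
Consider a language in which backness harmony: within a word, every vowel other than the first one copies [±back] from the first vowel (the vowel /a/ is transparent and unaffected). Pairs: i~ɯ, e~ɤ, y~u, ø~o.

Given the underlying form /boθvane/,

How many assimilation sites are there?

/e/ harmonizes with /o/ ([+back]) → [ɤ]
1 segment changes.

1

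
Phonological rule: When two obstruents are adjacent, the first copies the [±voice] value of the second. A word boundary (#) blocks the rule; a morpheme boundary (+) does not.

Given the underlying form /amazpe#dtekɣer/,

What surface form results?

/z/ before /p/ (voiceless) → [s]
/d/ before /t/ (voiceless) → [t]
/k/ before /ɣ/ (voiced) → [g]

[amaspe#ttegɣer]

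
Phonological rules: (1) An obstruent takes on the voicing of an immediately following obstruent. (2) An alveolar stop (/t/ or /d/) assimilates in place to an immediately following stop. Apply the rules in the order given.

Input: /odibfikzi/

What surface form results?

[odipfigzi]

Rule 1: /b/ before /f/ (voiceless) → [p]
Rule 1: /k/ before /z/ (voiced) → [g]
After rule 1: odipfigzi
Rule 2: no segment meets the rule's conditions; no change.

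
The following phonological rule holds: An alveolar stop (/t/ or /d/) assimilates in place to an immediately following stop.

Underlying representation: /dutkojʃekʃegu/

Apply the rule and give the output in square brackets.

/t/ before /k/ (velar) → [k]

[dukkojʃekʃegu]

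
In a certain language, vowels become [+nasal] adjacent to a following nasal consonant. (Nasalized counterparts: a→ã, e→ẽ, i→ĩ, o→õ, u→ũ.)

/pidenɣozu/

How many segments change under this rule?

/e/ before nasal /n/ → [ẽ]
1 segment changes.

1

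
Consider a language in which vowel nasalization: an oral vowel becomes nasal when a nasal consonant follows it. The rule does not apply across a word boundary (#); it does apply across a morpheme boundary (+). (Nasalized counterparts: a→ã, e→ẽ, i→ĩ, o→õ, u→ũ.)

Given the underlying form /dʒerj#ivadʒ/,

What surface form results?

[dʒerj#ivadʒ]

no segment meets the rule's conditions; no change.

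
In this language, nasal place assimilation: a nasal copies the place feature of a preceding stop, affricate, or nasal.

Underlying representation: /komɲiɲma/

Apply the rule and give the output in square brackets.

[kommiɲɲa]

/ɲ/ after /m/ (labial) → [m]
/m/ after /ɲ/ (palatal) → [ɲ]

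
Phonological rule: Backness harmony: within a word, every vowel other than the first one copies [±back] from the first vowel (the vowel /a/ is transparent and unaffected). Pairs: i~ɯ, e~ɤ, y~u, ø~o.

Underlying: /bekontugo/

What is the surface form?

[bekøntygø]

/o/ harmonizes with /e/ ([-back]) → [ø]
/u/ harmonizes with /e/ ([-back]) → [y]
/o/ harmonizes with /e/ ([-back]) → [ø]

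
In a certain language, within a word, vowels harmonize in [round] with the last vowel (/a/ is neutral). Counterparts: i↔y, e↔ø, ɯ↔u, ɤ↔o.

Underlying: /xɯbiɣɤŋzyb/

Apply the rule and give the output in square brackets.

[xubyɣoŋzyb]

/ɯ/ harmonizes with /y/ ([+round]) → [u]
/i/ harmonizes with /y/ ([+round]) → [y]
/ɤ/ harmonizes with /y/ ([+round]) → [o]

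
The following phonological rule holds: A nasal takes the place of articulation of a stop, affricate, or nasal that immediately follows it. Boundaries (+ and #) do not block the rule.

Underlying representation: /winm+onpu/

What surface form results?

[wimm+ompu]

/n/ before /m/ (labial) → [m]
/n/ before /p/ (labial) → [m]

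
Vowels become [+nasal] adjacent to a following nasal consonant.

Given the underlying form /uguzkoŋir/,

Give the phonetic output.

/o/ before nasal /ŋ/ → [õ]

[uguzkõŋir]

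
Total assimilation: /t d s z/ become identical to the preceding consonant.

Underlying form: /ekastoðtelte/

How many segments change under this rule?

3

/t/ after /s/ → [s] (total assimilation)
/t/ after /ð/ → [ð] (total assimilation)
/t/ after /l/ → [l] (total assimilation)
3 segments change.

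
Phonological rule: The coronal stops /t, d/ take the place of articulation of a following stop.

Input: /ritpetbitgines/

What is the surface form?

[rippepbikgines]

/t/ before /p/ (labial) → [p]
/t/ before /b/ (labial) → [p]
/t/ before /g/ (velar) → [k]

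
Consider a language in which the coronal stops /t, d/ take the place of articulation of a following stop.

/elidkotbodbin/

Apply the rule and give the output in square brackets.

/d/ before /k/ (velar) → [g]
/t/ before /b/ (labial) → [p]
/d/ before /b/ (labial) → [b]

[eligkopbobbin]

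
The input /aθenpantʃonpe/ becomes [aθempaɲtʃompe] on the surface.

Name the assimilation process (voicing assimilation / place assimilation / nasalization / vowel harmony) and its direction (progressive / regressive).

/n/→[m] /n/→[ɲ] /n/→[m].
Each target copies a feature from the following segment, so the direction is regressive.

place assimilation, regressive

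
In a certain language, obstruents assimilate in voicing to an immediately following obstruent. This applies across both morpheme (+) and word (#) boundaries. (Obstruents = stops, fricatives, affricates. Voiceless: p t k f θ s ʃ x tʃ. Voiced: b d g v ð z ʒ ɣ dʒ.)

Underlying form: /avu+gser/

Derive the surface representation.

[avu+kser]

/g/ before /s/ (voiceless) → [k]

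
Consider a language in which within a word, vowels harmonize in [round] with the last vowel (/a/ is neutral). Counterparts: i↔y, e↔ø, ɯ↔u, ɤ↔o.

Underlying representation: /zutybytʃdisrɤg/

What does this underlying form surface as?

[zɯtibitʃdisrɤg]

/u/ harmonizes with /ɤ/ ([-round]) → [ɯ]
/y/ harmonizes with /ɤ/ ([-round]) → [i]
/y/ harmonizes with /ɤ/ ([-round]) → [i]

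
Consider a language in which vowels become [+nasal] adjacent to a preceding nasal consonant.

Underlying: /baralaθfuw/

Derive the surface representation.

[baralaθfuw]

no segment meets the rule's conditions; no change.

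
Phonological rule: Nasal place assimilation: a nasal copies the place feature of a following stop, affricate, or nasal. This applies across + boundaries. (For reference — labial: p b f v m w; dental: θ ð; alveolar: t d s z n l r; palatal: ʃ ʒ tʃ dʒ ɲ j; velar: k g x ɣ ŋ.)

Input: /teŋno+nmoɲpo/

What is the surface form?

[tenno+mmompo]

/ŋ/ before /n/ (alveolar) → [n]
/n/ before /m/ (labial) → [m]
/ɲ/ before /p/ (labial) → [m]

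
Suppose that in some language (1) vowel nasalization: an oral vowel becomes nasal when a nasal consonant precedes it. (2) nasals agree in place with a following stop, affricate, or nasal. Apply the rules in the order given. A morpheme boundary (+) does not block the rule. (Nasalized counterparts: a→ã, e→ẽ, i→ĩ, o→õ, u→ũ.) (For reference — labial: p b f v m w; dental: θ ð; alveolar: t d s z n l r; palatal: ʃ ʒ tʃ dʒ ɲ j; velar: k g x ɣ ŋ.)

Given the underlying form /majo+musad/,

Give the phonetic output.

Rule 1: /a/ after nasal /m/ → [ã]
Rule 1: /u/ after nasal /m/ → [ũ]
After rule 1: mãjo+mũsad
Rule 2: no segment meets the rule's conditions; no change.

[mãjo+mũsad]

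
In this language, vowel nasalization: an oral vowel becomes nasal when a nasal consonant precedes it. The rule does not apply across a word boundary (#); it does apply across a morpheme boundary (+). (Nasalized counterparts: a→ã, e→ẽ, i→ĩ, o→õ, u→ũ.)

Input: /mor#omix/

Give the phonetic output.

[mõr#omĩx]

/o/ after nasal /m/ → [õ]
/i/ after nasal /m/ → [ĩ]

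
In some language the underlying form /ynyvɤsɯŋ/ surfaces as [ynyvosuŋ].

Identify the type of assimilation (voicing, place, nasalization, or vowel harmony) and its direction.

vowel harmony, progressive

/ɤ/→[o] /ɯ/→[u].
Vowels agree with the first vowel, so the harmony is progressive.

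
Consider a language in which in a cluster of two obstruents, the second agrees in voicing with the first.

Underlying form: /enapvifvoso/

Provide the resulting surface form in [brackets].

/v/ after /p/ (voiceless) → [f]
/v/ after /f/ (voiceless) → [f]

[enapfiffoso]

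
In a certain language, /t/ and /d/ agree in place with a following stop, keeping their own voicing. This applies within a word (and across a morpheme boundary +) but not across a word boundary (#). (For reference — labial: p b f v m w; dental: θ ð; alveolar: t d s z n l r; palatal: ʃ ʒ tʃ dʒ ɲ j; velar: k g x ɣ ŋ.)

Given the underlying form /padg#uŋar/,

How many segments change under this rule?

/d/ before /g/ (velar) → [g]
1 segment changes.

1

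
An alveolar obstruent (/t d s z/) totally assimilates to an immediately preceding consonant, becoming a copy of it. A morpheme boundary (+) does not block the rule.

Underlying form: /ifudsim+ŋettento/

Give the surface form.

[ifuddim+ŋettenno]

/s/ after /d/ → [d] (total assimilation)
/t/ after /n/ → [n] (total assimilation)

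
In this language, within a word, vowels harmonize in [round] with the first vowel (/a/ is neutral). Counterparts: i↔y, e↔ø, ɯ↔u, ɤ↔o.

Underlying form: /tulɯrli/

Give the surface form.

[tulurly]

/ɯ/ harmonizes with /u/ ([+round]) → [u]
/i/ harmonizes with /u/ ([+round]) → [y]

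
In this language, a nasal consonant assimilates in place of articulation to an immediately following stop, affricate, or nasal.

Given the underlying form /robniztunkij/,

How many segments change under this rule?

/n/ before /k/ (velar) → [ŋ]
1 segment changes.

1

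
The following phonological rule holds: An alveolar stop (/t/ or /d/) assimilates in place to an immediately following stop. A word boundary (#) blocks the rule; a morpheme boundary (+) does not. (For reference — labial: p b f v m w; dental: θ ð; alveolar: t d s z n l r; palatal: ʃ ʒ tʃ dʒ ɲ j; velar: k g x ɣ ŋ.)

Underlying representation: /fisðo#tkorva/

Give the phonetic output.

[fisðo#kkorva]

/t/ before /k/ (velar) → [k]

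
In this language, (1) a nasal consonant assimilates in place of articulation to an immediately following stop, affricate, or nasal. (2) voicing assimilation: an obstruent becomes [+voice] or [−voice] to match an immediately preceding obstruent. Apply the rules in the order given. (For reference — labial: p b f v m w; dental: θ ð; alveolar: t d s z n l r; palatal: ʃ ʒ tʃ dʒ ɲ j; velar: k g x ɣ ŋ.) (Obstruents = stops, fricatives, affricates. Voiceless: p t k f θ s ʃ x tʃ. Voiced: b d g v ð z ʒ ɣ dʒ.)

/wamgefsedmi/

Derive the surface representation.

[waŋgefsedmi]

Rule 1: /m/ before /g/ (velar) → [ŋ]
After rule 1: waŋgefsedmi
Rule 2: no segment meets the rule's conditions; no change.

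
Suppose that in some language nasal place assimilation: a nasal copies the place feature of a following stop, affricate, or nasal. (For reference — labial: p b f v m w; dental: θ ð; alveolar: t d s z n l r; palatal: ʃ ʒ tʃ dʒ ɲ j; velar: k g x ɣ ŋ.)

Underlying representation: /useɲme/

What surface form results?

/ɲ/ before /m/ (labial) → [m]

[usemme]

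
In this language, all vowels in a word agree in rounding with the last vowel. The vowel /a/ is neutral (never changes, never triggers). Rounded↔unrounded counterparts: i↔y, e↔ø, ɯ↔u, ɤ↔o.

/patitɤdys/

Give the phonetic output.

[patytodys]

/i/ harmonizes with /y/ ([+round]) → [y]
/ɤ/ harmonizes with /y/ ([+round]) → [o]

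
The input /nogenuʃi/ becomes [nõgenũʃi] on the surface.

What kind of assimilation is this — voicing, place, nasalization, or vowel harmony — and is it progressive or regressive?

nasalization, progressive

/o/→[õ] /u/→[ũ].
Each target copies a feature from the preceding segment, so the direction is progressive.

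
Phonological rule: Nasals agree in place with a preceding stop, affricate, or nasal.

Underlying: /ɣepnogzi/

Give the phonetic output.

[ɣepmogzi]

/n/ after /p/ (labial) → [m]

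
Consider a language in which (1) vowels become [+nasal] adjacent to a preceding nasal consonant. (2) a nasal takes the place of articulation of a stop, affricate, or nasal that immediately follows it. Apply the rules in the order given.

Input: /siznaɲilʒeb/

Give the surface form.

Rule 1: /a/ after nasal /n/ → [ã]
Rule 1: /i/ after nasal /ɲ/ → [ĩ]
After rule 1: siznãɲĩlʒeb
Rule 2: no segment meets the rule's conditions; no change.

[siznãɲĩlʒeb]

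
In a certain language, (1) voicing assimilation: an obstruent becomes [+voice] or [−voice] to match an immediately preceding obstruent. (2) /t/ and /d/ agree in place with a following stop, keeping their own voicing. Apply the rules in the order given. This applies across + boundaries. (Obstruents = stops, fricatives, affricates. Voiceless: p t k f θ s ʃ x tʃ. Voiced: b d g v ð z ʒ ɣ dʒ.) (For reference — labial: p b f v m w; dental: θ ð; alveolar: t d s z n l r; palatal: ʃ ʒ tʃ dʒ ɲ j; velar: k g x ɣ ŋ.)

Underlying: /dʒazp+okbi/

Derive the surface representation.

[dʒazb+okpi]

Rule 1: /p/ after /z/ (voiced) → [b]
Rule 1: /b/ after /k/ (voiceless) → [p]
After rule 1: dʒazb+okpi
Rule 2: no segment meets the rule's conditions; no change.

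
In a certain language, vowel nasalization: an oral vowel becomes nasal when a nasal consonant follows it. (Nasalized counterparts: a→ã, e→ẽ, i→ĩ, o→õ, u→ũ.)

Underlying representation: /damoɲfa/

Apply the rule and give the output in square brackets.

/a/ before nasal /m/ → [ã]
/o/ before nasal /ɲ/ → [õ]

[dãmõɲfa]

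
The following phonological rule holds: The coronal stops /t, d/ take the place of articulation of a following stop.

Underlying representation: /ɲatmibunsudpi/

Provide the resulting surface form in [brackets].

[ɲatmibunsubpi]

/d/ before /p/ (labial) → [b]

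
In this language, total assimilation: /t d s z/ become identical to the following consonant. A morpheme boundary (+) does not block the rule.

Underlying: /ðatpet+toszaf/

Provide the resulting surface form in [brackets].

/t/ before /p/ → [p] (total assimilation)
/s/ before /z/ → [z] (total assimilation)

[ðappet+tozzaf]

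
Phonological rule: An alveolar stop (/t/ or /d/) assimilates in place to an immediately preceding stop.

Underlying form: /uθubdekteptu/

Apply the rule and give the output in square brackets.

[uθubbekkeppu]

/d/ after /b/ (labial) → [b]
/t/ after /k/ (velar) → [k]
/t/ after /p/ (labial) → [p]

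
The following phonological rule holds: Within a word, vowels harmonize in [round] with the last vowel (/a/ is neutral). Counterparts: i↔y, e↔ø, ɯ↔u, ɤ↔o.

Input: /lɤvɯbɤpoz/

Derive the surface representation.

/ɤ/ harmonizes with /o/ ([+round]) → [o]
/ɯ/ harmonizes with /o/ ([+round]) → [u]
/ɤ/ harmonizes with /o/ ([+round]) → [o]

[lovubopoz]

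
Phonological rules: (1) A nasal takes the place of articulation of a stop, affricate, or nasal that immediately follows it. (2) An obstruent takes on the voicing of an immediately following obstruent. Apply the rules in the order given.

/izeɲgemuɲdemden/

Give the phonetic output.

Rule 1: /ɲ/ before /g/ (velar) → [ŋ]
Rule 1: /ɲ/ before /d/ (alveolar) → [n]
Rule 1: /m/ before /d/ (alveolar) → [n]
After rule 1: izeŋgemundenden
Rule 2: no segment meets the rule's conditions; no change.

[izeŋgemundenden]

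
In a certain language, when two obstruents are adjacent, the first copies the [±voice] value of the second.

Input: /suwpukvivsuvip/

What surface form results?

/k/ before /v/ (voiced) → [g]
/v/ before /s/ (voiceless) → [f]

[suwpugvifsuvip]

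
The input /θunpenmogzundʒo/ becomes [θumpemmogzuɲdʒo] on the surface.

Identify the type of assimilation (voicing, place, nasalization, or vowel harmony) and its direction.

place assimilation, regressive

/n/→[m] /n/→[m] /n/→[ɲ].
Each target copies a feature from the following segment, so the direction is regressive.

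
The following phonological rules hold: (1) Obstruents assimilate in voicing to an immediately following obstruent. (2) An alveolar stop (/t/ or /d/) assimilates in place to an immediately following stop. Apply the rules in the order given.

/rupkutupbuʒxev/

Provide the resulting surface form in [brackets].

Rule 1: /p/ before /b/ (voiced) → [b]
Rule 1: /ʒ/ before /x/ (voiceless) → [ʃ]
After rule 1: rupkutubbuʃxev
Rule 2: no segment meets the rule's conditions; no change.

[rupkutubbuʃxev]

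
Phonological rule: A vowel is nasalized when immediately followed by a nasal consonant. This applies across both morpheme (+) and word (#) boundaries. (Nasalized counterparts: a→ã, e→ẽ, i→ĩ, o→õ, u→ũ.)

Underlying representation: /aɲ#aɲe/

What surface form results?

/a/ before nasal /ɲ/ → [ã]
/a/ before nasal /ɲ/ → [ã]

[ãɲ#ãɲe]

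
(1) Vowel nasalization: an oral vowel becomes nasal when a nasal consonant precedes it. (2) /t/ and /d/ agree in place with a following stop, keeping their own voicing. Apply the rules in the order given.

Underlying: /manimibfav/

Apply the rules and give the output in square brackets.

[mãnĩmĩbfav]

Rule 1: /a/ after nasal /m/ → [ã]
Rule 1: /i/ after nasal /n/ → [ĩ]
Rule 1: /i/ after nasal /m/ → [ĩ]
After rule 1: mãnĩmĩbfav
Rule 2: no segment meets the rule's conditions; no change.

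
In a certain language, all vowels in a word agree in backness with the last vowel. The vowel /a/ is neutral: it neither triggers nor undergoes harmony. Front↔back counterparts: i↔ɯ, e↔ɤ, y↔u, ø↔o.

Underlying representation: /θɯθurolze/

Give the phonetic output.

/ɯ/ harmonizes with /e/ ([-back]) → [i]
/u/ harmonizes with /e/ ([-back]) → [y]
/o/ harmonizes with /e/ ([-back]) → [ø]

[θiθyrølze]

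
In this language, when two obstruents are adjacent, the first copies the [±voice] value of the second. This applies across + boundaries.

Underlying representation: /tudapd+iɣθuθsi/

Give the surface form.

[tudabd+ixθuθsi]

/p/ before /d/ (voiced) → [b]
/ɣ/ before /θ/ (voiceless) → [x]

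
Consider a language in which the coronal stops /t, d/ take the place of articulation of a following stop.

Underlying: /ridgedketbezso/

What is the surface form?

/d/ before /g/ (velar) → [g]
/d/ before /k/ (velar) → [g]
/t/ before /b/ (labial) → [p]

[riggegkepbezso]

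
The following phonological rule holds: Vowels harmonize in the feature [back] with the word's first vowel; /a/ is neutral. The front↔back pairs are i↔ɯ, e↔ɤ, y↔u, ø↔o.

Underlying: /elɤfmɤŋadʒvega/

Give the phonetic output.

/ɤ/ harmonizes with /e/ ([-back]) → [e]
/ɤ/ harmonizes with /e/ ([-back]) → [e]

[elefmeŋadʒvega]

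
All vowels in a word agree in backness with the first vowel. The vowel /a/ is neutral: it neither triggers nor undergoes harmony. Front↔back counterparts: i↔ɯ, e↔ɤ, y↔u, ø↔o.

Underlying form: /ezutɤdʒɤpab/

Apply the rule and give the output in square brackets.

/u/ harmonizes with /e/ ([-back]) → [y]
/ɤ/ harmonizes with /e/ ([-back]) → [e]
/ɤ/ harmonizes with /e/ ([-back]) → [e]

[ezytedʒepab]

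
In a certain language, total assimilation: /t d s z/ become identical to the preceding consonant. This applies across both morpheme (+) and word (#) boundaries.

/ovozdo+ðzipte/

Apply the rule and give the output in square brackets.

[ovozzo+ððippe]

/d/ after /z/ → [z] (total assimilation)
/z/ after /ð/ → [ð] (total assimilation)
/t/ after /p/ → [p] (total assimilation)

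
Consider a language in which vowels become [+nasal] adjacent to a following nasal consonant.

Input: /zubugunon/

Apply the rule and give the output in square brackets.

/u/ before nasal /n/ → [ũ]
/o/ before nasal /n/ → [õ]

[zubugũnõn]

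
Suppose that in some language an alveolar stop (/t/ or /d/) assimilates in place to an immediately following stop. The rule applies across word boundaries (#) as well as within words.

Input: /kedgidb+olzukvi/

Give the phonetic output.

/d/ before /g/ (velar) → [g]
/d/ before /b/ (labial) → [b]

[keggibb+olzukvi]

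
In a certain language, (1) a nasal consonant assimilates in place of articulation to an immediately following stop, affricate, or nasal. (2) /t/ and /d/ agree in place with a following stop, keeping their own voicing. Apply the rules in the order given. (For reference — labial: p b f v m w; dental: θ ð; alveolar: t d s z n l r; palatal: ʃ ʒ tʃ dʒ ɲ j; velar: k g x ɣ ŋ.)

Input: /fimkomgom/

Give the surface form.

Rule 1: /m/ before /k/ (velar) → [ŋ]
Rule 1: /m/ before /g/ (velar) → [ŋ]
After rule 1: fiŋkoŋgom
Rule 2: no segment meets the rule's conditions; no change.

[fiŋkoŋgom]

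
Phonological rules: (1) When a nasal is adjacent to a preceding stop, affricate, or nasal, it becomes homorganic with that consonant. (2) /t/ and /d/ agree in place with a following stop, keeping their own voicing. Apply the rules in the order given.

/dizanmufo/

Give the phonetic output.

Rule 1: /m/ after /n/ (alveolar) → [n]
After rule 1: dizannufo
Rule 2: no segment meets the rule's conditions; no change.

[dizannufo]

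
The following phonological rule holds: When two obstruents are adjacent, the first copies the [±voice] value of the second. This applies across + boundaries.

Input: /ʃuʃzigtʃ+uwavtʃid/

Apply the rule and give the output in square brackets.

/ʃ/ before /z/ (voiced) → [ʒ]
/g/ before /tʃ/ (voiceless) → [k]
/v/ before /tʃ/ (voiceless) → [f]

[ʃuʒziktʃ+uwaftʃid]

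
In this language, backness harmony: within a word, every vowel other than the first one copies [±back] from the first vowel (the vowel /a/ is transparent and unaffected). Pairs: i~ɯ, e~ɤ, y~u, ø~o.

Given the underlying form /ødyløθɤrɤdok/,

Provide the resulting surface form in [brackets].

[ødyløθeredøk]

/ɤ/ harmonizes with /ø/ ([-back]) → [e]
/ɤ/ harmonizes with /ø/ ([-back]) → [e]
/o/ harmonizes with /ø/ ([-back]) → [ø]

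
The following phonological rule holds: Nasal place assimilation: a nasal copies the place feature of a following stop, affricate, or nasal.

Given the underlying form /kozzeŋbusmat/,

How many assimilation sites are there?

/ŋ/ before /b/ (labial) → [m]
1 segment changes.

1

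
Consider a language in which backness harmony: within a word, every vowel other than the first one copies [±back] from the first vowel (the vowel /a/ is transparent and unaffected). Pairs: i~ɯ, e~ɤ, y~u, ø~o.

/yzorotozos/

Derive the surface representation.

[yzørøtøzøs]

/o/ harmonizes with /y/ ([-back]) → [ø]
/o/ harmonizes with /y/ ([-back]) → [ø]
/o/ harmonizes with /y/ ([-back]) → [ø]
/o/ harmonizes with /y/ ([-back]) → [ø]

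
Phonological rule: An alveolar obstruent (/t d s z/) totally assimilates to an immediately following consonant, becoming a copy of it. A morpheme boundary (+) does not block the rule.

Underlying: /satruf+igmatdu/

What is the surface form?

/t/ before /r/ → [r] (total assimilation)
/t/ before /d/ → [d] (total assimilation)

[sarruf+igmaddu]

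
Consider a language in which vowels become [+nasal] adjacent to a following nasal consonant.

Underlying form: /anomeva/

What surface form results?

[ãnõmeva]

/a/ before nasal /n/ → [ã]
/o/ before nasal /m/ → [õ]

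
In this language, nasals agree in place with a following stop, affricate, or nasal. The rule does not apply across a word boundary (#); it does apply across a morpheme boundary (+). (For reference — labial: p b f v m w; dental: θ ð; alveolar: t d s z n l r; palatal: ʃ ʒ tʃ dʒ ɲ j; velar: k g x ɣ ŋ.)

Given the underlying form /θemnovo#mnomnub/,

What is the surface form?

[θennovo#nnonnub]

/m/ before /n/ (alveolar) → [n]
/m/ before /n/ (alveolar) → [n]
/m/ before /n/ (alveolar) → [n]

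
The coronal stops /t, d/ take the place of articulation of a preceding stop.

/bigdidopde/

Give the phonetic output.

/d/ after /g/ (velar) → [g]
/d/ after /p/ (labial) → [b]

[biggidopbe]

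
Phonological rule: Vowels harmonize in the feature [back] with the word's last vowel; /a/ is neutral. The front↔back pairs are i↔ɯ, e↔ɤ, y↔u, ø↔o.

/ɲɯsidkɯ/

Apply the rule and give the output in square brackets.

/i/ harmonizes with /ɯ/ ([+back]) → [ɯ]

[ɲɯsɯdkɯ]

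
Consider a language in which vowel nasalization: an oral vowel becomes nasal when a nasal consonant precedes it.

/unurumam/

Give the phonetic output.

/u/ after nasal /n/ → [ũ]
/a/ after nasal /m/ → [ã]

[unũrumãm]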